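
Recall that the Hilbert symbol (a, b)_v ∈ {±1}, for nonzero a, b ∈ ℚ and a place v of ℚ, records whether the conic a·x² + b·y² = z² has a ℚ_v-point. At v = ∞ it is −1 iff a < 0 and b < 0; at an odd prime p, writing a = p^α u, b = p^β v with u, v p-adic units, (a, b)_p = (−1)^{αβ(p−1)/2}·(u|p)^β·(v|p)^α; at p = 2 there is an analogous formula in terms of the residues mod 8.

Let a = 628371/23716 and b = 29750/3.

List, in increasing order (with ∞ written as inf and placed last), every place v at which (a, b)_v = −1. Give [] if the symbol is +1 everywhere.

[2, 3]

Mod squares: a ≡ 51, b ≡ 3570. Check v ∈ {∞, 2, 3, 5, 7, 11, 17, 37}.
v=11: a=11^-2·(≡2), b=11^0·(≡2) mod 11; (2|11)=-1, (2|11)=-1; (−1)^{-2·0·5}·(-1)^0·(-1)^-2 = +1.
v=2: v_2(a)=-2, v_2(b)=1; units ≡ 3, 1 (mod 8); ε·ε+αω+βω = 1·0+-2·0+1·1 ≡ 1  ⇒  (a,b)_2 = -1.
v=37: a=37^2·(≡22), b=37^0·(≡13) mod 37; (22|37)=-1, (13|37)=-1; (−1)^{2·0·18}·(-1)^0·(-1)^2 = +1.
v=3: a=3^3·(≡2), b=3^-1·(≡2) mod 3; (2|3)=-1, (2|3)=-1; (−1)^{3·-1·1}·(-1)^-1·(-1)^3 = -1.
v=7: a=7^-2·(≡2), b=7^1·(≡5) mod 7; (2|7)=+1, (5|7)=-1; (−1)^{-2·1·3}·(+1)^1·(-1)^-2 = +1.
v=∞: 51 > 0 and 3570 > 0  ⇒  (a,b)_∞ = +1.
v=17: a=17^1·(≡5), b=17^1·(≡11) mod 17; (5|17)=-1, (11|17)=-1; (−1)^{1·1·8}·(-1)^1·(-1)^1 = +1.
v=5: a=5^0·(≡1), b=5^3·(≡1) mod 5; (1|5)=+1, (1|5)=+1; (−1)^{0·3·2}·(+1)^3·(+1)^0 = +1.
(51, 3570 / ℚ) ramifies at {2, 3}: a division algebra.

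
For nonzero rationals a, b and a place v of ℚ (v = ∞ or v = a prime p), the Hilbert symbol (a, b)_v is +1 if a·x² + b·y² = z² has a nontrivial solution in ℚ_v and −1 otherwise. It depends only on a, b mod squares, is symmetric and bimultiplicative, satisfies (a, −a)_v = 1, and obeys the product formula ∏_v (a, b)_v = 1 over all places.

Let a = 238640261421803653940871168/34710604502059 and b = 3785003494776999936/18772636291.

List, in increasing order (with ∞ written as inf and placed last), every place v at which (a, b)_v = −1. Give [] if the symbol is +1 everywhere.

(a, b) ≡ (679098, 19) mod (ℚ^×)²; places V = {2, 3, 7, 17, 19, 23, 37, 43, ∞}.
(a,b)_17: α=-2, u≡13; β=-2, v≡8 (mod 17); (13|17)=+1, (8|17)=+1; sign (−1)^0·+1^-2·+1^-2 = +1.
(a,b)_2: α=15, β=12; u≡5, v≡3 (mod 8); ε(u)ε(v)=0·1, αω(v)=15·1, βω(u)=12·1; sum ≡ 1  ⇒  -1.
(a,b)_3: α=15, u≡1; β=12, v≡1 (mod 3); (1|3)=+1, (1|3)=+1; sign (−1)^0·+1^12·+1^15 = +1.
(a,b)_19: α=-1, u≡14; β=-1, v≡16 (mod 19); (14|19)=-1, (16|19)=+1; sign (−1)^1·-1^-1·+1^-1 = +1.
(a,b)_∞: sgn(679098)=+, sgn(19)=+, so +1.
(a,b)_43: α=-6, u≡32; β=-4, v≡37 (mod 43); (32|43)=-1, (37|43)=-1; sign (−1)^0·-1^-4·-1^-6 = +1.
(a,b)_37: α=3, u≡22; β=2, v≡2 (mod 37); (22|37)=-1, (2|37)=-1; sign (−1)^0·-1^2·-1^3 = -1.
(a,b)_7: α=7, u≡2; β=4, v≡3 (mod 7); (2|7)=+1, (3|7)=-1; sign (−1)^0·+1^4·-1^7 = -1.
(a,b)_23: α=3, u≡22; β=2, v≡14 (mod 23); (22|23)=-1, (14|23)=-1; sign (−1)^0·-1^2·-1^3 = -1.
|Ram(679098, 19)| = 4, even; anisotropic at {2, 7, 23, 37}.

[2, 7, 23, 37]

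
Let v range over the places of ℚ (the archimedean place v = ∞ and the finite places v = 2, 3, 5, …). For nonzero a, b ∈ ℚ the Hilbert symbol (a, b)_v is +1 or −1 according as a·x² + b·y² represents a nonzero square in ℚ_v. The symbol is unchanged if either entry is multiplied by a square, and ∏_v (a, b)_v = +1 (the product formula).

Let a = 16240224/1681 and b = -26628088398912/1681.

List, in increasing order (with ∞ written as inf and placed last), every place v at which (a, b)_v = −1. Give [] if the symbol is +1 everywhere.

[2, 11]

Mod squares: a ≡ 6006, b ≡ -273. Check v ∈ {∞, 2, 3, 7, 11, 13, 41}.
v=∞: 6006 > 0 and -273 < 0  ⇒  (a,b)_∞ = +1.
v=11: a=11^1·(≡7), b=11^2·(≡10) mod 11; (7|11)=-1, (10|11)=-1; (−1)^{1·2·5}·(-1)^2·(-1)^1 = -1.
v=7: a=7^1·(≡1), b=7^3·(≡5) mod 7; (1|7)=+1, (5|7)=-1; (−1)^{1·3·3}·(+1)^3·(-1)^1 = +1.
v=13: a=13^3·(≡2), b=13^5·(≡5) mod 13; (2|13)=-1, (5|13)=-1; (−1)^{3·5·6}·(-1)^5·(-1)^3 = +1.
v=41: a=41^-2·(≡1), b=41^-2·(≡34) mod 41; (1|41)=+1, (34|41)=-1; (−1)^{-2·-2·20}·(+1)^-2·(-1)^-2 = +1.
v=2: v_2(a)=5, v_2(b)=6; units ≡ 3, 7 (mod 8); ε·ε+αω+βω = 1·1+5·0+6·1 ≡ 1  ⇒  (a,b)_2 = -1.
v=3: a=3^1·(≡1), b=3^3·(≡2) mod 3; (1|3)=+1, (2|3)=-1; (−1)^{1·3·1}·(+1)^3·(-1)^1 = +1.
Ram(6006, -273) = {2, 11}; no ℚ_2-point on the conic.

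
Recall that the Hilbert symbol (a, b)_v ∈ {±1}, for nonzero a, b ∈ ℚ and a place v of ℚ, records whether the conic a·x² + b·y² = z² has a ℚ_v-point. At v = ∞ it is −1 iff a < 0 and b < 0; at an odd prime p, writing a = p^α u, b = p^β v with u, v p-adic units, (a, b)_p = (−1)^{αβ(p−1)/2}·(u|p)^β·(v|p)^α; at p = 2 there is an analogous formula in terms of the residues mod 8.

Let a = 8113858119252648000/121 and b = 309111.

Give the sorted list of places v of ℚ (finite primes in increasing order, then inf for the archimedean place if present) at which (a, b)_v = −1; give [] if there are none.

Mod squares: a ≡ 713545, b ≡ 309111. Check v ∈ {∞, 2, 3, 5, 7, 11, 17, 19, 29, 37}.
v=17: a=17^2·(≡15), b=17^1·(≡10) mod 17; (15|17)=+1, (10|17)=-1; (−1)^{2·1·8}·(+1)^1·(-1)^2 = +1.
v=2: v_2(a)=6, v_2(b)=0; units ≡ 1, 7 (mod 8); ε·ε+αω+βω = 0·1+6·0+0·0 ≡ 0  ⇒  (a,b)_2 = +1.
v=11: a=11^-2·(≡7), b=11^1·(≡7) mod 11; (7|11)=-1, (7|11)=-1; (−1)^{-2·1·5}·(-1)^1·(-1)^-2 = -1.
v=7: a=7^1·(≡1), b=7^0·(≡5) mod 7; (1|7)=+1, (5|7)=-1; (−1)^{1·0·3}·(+1)^0·(-1)^1 = -1.
v=37: a=37^1·(≡31), b=37^0·(≡13) mod 37; (31|37)=-1, (13|37)=-1; (−1)^{1·0·18}·(-1)^0·(-1)^1 = -1.
v=5: a=5^3·(≡4), b=5^0·(≡1) mod 5; (4|5)=+1, (1|5)=+1; (−1)^{3·0·2}·(+1)^0·(+1)^3 = +1.
v=19: a=19^3·(≡7), b=19^1·(≡5) mod 19; (7|19)=+1, (5|19)=+1; (−1)^{3·1·9}·(+1)^1·(+1)^3 = -1.
v=∞: 713545 > 0 and 309111 > 0  ⇒  (a,b)_∞ = +1.
v=29: a=29^3·(≡28), b=29^1·(≡16) mod 29; (28|29)=+1, (16|29)=+1; (−1)^{3·1·14}·(+1)^1·(+1)^3 = +1.
v=3: a=3^4·(≡1), b=3^1·(≡2) mod 3; (1|3)=+1, (2|3)=-1; (−1)^{4·1·1}·(+1)^1·(-1)^4 = +1.
(713545, 309111 / ℚ) ramifies at {7, 11, 19, 37}: a division algebra.

[7, 11, 19, 37]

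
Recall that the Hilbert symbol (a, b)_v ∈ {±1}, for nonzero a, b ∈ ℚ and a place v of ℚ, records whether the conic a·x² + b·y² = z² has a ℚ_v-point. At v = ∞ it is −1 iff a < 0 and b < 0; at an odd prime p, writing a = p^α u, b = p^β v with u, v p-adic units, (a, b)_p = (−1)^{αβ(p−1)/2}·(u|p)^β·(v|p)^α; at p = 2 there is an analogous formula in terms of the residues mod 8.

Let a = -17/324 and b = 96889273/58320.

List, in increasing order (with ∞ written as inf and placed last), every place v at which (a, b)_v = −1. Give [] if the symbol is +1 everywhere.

Mod squares: a ≡ -17, b ≡ 1676285. Check v ∈ {∞, 2, 3, 5, 13, 17, 37, 41}.
v=∞: -17 < 0 and 1676285 > 0  ⇒  (a,b)_∞ = +1.
v=3: a=3^-4·(≡1), b=3^-6·(≡2) mod 3; (1|3)=+1, (2|3)=-1; (−1)^{-4·-6·1}·(+1)^-6·(-1)^-4 = +1.
v=2: v_2(a)=-2, v_2(b)=-4; units ≡ 7, 5 (mod 8); ε·ε+αω+βω = 1·0+-2·1+-4·0 ≡ 0  ⇒  (a,b)_2 = +1.
v=41: a=41^0·(≡35), b=41^1·(≡2) mod 41; (35|41)=-1, (2|41)=+1; (−1)^{0·1·20}·(-1)^1·(+1)^0 = -1.
v=13: a=13^0·(≡4), b=13^1·(≡2) mod 13; (4|13)=+1, (2|13)=-1; (−1)^{0·1·6}·(+1)^1·(-1)^0 = +1.
v=37: a=37^0·(≡6), b=37^1·(≡22) mod 37; (6|37)=-1, (22|37)=-1; (−1)^{0·1·18}·(-1)^1·(-1)^0 = -1.
v=17: a=17^1·(≡16), b=17^3·(≡12) mod 17; (16|17)=+1, (12|17)=-1; (−1)^{1·3·8}·(+1)^3·(-1)^1 = -1.
v=5: a=5^0·(≡2), b=5^-1·(≡2) mod 5; (2|5)=-1, (2|5)=-1; (−1)^{0·-1·2}·(-1)^-1·(-1)^0 = -1.
|Ram(-17, 1676285)| = 4, even; anisotropic at {5, 17, 37, 41}.

[5, 17, 37, 41]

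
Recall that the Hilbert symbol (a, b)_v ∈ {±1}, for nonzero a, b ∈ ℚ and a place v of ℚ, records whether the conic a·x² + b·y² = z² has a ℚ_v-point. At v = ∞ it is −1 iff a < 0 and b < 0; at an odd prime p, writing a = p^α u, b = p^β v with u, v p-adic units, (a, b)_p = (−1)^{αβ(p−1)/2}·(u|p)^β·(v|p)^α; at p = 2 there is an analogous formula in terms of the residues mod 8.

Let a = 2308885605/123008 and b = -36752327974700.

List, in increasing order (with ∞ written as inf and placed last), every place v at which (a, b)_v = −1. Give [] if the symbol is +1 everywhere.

[2, 5, 19, 29]

(a, b) ≡ (10, -7163) mod (ℚ^×)²; places V = {2, 3, 5, 13, 19, 29, 31, ∞}.
(a,b)_31: α=-2, u≡14; β=0, v≡6 (mod 31); (14|31)=+1, (6|31)=-1; sign (−1)^0·+1^0·-1^-2 = +1.
(a,b)_2: α=-7, β=2; u≡5, v≡5 (mod 8); ε(u)ε(v)=0·0, αω(v)=-7·1, βω(u)=2·1; sum ≡ 1  ⇒  -1.
(a,b)_29: α=2, u≡17; β=3, v≡2 (mod 29); (17|29)=-1, (2|29)=-1; sign (−1)^0·-1^3·-1^2 = -1.
(a,b)_13: α=2, u≡10; β=3, v≡6 (mod 13); (10|13)=+1, (6|13)=-1; sign (−1)^0·+1^3·-1^2 = +1.
(a,b)_3: α=2, u≡1; β=0, v≡1 (mod 3); (1|3)=+1, (1|3)=+1; sign (−1)^0·+1^0·+1^2 = +1.
(a,b)_19: α=2, u≡3; β=3, v≡2 (mod 19); (3|19)=-1, (2|19)=-1; sign (−1)^0·-1^3·-1^2 = -1.
(a,b)_∞: sgn(10)=+, sgn(-7163)=−, so +1.
(a,b)_5: α=1, u≡2; β=2, v≡2 (mod 5); (2|5)=-1, (2|5)=-1; sign (−1)^0·-1^2·-1^1 = -1.
(10, -7163 / ℚ) ramifies at {2, 5, 19, 29}: a division algebra.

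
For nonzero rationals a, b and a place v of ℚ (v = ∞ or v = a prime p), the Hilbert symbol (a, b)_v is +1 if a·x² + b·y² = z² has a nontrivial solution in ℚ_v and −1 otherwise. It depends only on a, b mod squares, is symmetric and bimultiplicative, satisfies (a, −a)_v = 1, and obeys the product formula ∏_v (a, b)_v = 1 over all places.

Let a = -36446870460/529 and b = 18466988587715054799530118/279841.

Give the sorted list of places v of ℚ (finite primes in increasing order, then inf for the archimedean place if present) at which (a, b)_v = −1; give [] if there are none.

[5, 7, 13, 19]

(a, b) ≡ (-15015, 38038) mod (ℚ^×)²; places V = {2, 3, 5, 7, 11, 13, 19, 23, 41, ∞}.
(a,b)_2: α=2, β=1; u≡1, v≡3 (mod 8); ε(u)ε(v)=0·1, αω(v)=2·1, βω(u)=1·0; sum ≡ 0  ⇒  +1.
(a,b)_41: α=2, u≡10; β=4, v≡2 (mod 41); (10|41)=+1, (2|41)=+1; sign (−1)^0·+1^4·+1^2 = +1.
(a,b)_23: α=-2, u≡6; β=-4, v≡10 (mod 23); (6|23)=+1, (10|23)=-1; sign (−1)^0·+1^-4·-1^-2 = +1.
(a,b)_∞: sgn(-15015)=−, sgn(38038)=+, so +1.
(a,b)_11: α=1, u≡6; β=1, v≡3 (mod 11); (6|11)=-1, (3|11)=+1; sign (−1)^1·-1^1·+1^1 = +1.
(a,b)_5: α=1, u≡2; β=0, v≡3 (mod 5); (2|5)=-1, (3|5)=-1; sign (−1)^0·-1^0·-1^1 = -1.
(a,b)_7: α=1, u≡2; β=5, v≡2 (mod 7); (2|7)=+1, (2|7)=+1; sign (−1)^1·+1^5·+1^1 = -1.
(a,b)_13: α=1, u≡11; β=3, v≡10 (mod 13); (11|13)=-1, (10|13)=+1; sign (−1)^0·-1^3·+1^1 = -1.
(a,b)_3: α=1, u≡2; β=2, v≡1 (mod 3); (2|3)=-1, (1|3)=+1; sign (−1)^0·-1^2·+1^1 = +1.
(a,b)_19: α=2, u≡3; β=7, v≡4 (mod 19); (3|19)=-1, (4|19)=+1; sign (−1)^0·-1^7·+1^2 = -1.
Ram(-15015, 38038) = {5, 7, 13, 19}; no ℚ_5-point on the conic.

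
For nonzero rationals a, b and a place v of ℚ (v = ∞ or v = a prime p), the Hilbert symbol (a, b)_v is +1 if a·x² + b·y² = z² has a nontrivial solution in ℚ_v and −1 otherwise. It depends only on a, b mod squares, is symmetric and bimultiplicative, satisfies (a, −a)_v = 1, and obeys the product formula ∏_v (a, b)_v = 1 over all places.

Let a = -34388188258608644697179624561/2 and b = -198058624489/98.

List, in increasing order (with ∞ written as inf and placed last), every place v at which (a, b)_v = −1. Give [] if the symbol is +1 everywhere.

Mod squares: a ≡ -1753282, b ≡ -1097277698. Check v ∈ {∞, 2, 7, 11, 19, 23, 29, 37, 43, 47}.
v=23: a=23^2·(≡13), b=23^1·(≡9) mod 23; (13|23)=+1, (9|23)=+1; (−1)^{2·1·11}·(+1)^1·(+1)^2 = +1.
v=43: a=43^3·(≡12), b=43^1·(≡15) mod 43; (12|43)=-1, (15|43)=+1; (−1)^{3·1·21}·(-1)^1·(+1)^3 = +1.
v=11: a=11^2·(≡7), b=11^1·(≡3) mod 11; (7|11)=-1, (3|11)=+1; (−1)^{2·1·5}·(-1)^1·(+1)^2 = -1.
v=37: a=37^3·(≡27), b=37^1·(≡7) mod 37; (27|37)=+1, (7|37)=+1; (−1)^{3·1·18}·(+1)^1·(+1)^3 = +1.
v=47: a=47^2·(≡2), b=47^1·(≡45) mod 47; (2|47)=+1, (45|47)=-1; (−1)^{2·1·23}·(+1)^1·(-1)^2 = +1.
v=∞: -1753282 < 0 and -1097277698 < 0  ⇒  (a,b)_∞ = -1.
v=7: a=7^0·(≡1), b=7^-2·(≡1) mod 7; (1|7)=+1, (1|7)=+1; (−1)^{0·-2·3}·(+1)^-2·(+1)^0 = +1.
v=29: a=29^3·(≡5), b=29^1·(≡10) mod 29; (5|29)=+1, (10|29)=-1; (−1)^{3·1·14}·(+1)^1·(-1)^3 = -1.
v=2: v_2(a)=-1, v_2(b)=-1; units ≡ 7, 7 (mod 8); ε·ε+αω+βω = 1·1+-1·0+-1·0 ≡ 1  ⇒  (a,b)_2 = -1.
v=19: a=19^5·(≡5), b=19^2·(≡7) mod 19; (5|19)=+1, (7|19)=+1; (−1)^{5·2·9}·(+1)^2·(+1)^5 = +1.
|Ram(-1753282, -1097277698)| = 4, even; anisotropic at {2, 11, 29, ∞}.

[2, 11, 29, inf]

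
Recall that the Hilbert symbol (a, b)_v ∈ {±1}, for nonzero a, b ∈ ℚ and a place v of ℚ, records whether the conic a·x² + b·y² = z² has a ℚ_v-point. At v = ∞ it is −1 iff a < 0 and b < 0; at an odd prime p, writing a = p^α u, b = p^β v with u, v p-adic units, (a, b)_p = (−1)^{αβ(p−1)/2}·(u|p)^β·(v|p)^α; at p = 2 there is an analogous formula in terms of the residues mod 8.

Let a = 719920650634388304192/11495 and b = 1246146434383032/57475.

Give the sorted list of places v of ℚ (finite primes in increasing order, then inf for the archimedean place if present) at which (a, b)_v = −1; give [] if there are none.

[2, 5, 13, 17, 19, 23]

(a, b) ≡ (14969435, 1178) mod (ℚ^×)²; places V = {2, 3, 5, 7, 11, 13, 17, 19, 23, 31, ∞}.
(a,b)_13: α=1, u≡11; β=2, v≡7 (mod 13); (11|13)=-1, (7|13)=-1; sign (−1)^0·-1^2·-1^1 = -1.
(a,b)_31: α=1, u≡6; β=1, v≡20 (mod 31); (6|31)=-1, (20|31)=+1; sign (−1)^1·-1^1·+1^1 = +1.
(a,b)_3: α=4, u≡2; β=4, v≡2 (mod 3); (2|3)=-1, (2|3)=-1; sign (−1)^0·-1^4·-1^4 = +1.
(a,b)_23: α=3, u≡19; β=2, v≡20 (mod 23); (19|23)=-1, (20|23)=-1; sign (−1)^0·-1^2·-1^3 = -1.
(a,b)_19: α=-1, u≡6; β=-1, v≡1 (mod 19); (6|19)=+1, (1|19)=+1; sign (−1)^1·+1^-1·+1^-1 = -1.
(a,b)_17: α=3, u≡14; β=2, v≡10 (mod 17); (14|17)=-1, (10|17)=-1; sign (−1)^0·-1^2·-1^3 = -1.
(a,b)_∞: sgn(14969435)=+, sgn(1178)=+, so +1.
(a,b)_11: α=-2, u≡2; β=-2, v≡3 (mod 11); (2|11)=-1, (3|11)=+1; sign (−1)^0·-1^-2·+1^-2 = +1.
(a,b)_5: α=-1, u≡3; β=-2, v≡3 (mod 5); (3|5)=-1, (3|5)=-1; sign (−1)^0·-1^-2·-1^-1 = -1.
(a,b)_7: α=8, u≡5; β=4, v≡1 (mod 7); (5|7)=-1, (1|7)=+1; sign (−1)^0·-1^4·+1^8 = +1.
(a,b)_2: α=6, β=3; u≡3, v≡5 (mod 8); ε(u)ε(v)=1·0, αω(v)=6·1, βω(u)=3·1; sum ≡ 1  ⇒  -1.
(14969435, 1178 / ℚ) ramifies at {2, 5, 13, 17, 19, 23}: a division algebra.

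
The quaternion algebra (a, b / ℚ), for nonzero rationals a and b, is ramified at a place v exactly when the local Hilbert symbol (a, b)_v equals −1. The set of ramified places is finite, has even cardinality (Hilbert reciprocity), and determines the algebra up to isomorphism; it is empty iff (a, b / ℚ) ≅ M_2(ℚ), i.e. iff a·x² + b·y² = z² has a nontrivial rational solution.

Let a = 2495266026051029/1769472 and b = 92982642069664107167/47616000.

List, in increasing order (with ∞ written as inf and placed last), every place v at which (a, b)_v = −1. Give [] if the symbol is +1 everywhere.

Mod squares: a ≡ 1023, b ≡ 10695. Check v ∈ {∞, 2, 3, 5, 7, 11, 19, 23, 31, 43}.
v=3: a=3^-3·(≡2), b=3^-1·(≡1) mod 3; (2|3)=-1, (1|3)=+1; (−1)^{-3·-1·1}·(-1)^-1·(+1)^-3 = +1.
v=31: a=31^1·(≡9), b=31^-1·(≡7) mod 31; (9|31)=+1, (7|31)=+1; (−1)^{1·-1·15}·(+1)^-1·(+1)^1 = -1.
v=7: a=7^2·(≡1), b=7^0·(≡3) mod 7; (1|7)=+1, (3|7)=-1; (−1)^{2·0·3}·(+1)^0·(-1)^2 = +1.
v=19: a=19^2·(≡1), b=19^2·(≡17) mod 19; (1|19)=+1, (17|19)=+1; (−1)^{2·2·9}·(+1)^2·(+1)^2 = +1.
v=23: a=23^0·(≡7), b=23^1·(≡14) mod 23; (7|23)=-1, (14|23)=-1; (−1)^{0·1·11}·(-1)^1·(-1)^0 = -1.
v=43: a=43^4·(≡37), b=43^6·(≡10) mod 43; (37|43)=-1, (10|43)=+1; (−1)^{4·6·21}·(-1)^6·(+1)^4 = +1.
v=11: a=11^3·(≡9), b=11^6·(≡3) mod 11; (9|11)=+1, (3|11)=+1; (−1)^{3·6·5}·(+1)^6·(+1)^3 = +1.
v=2: v_2(a)=-16, v_2(b)=-12; units ≡ 7, 7 (mod 8); ε·ε+αω+βω = 1·1+-16·0+-12·0 ≡ 1  ⇒  (a,b)_2 = -1.
v=5: a=5^0·(≡2), b=5^-3·(≡4) mod 5; (2|5)=-1, (4|5)=+1; (−1)^{0·-3·2}·(-1)^-3·(+1)^0 = -1.
v=∞: 1023 > 0 and 10695 > 0  ⇒  (a,b)_∞ = +1.
(1023, 10695 / ℚ) ramifies at {2, 5, 23, 31}: a division algebra.

[2, 5, 23, 31]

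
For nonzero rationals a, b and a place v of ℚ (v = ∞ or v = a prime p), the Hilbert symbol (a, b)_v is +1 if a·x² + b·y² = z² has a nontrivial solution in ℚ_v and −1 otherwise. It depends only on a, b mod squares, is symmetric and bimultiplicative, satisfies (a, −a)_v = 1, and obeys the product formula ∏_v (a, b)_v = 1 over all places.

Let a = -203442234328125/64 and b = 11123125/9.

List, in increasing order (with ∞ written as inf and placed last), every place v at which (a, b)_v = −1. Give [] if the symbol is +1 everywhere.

[13, 37]

Mod squares: a ≡ -37, b ≡ 13. Check v ∈ {∞, 2, 3, 5, 13, 37}.
v=37: a=37^3·(≡11), b=37^2·(≡23) mod 37; (11|37)=+1, (23|37)=-1; (−1)^{3·2·18}·(+1)^2·(-1)^3 = -1.
v=5: a=5^6·(≡2), b=5^4·(≡3) mod 5; (2|5)=-1, (3|5)=-1; (−1)^{6·4·2}·(-1)^4·(-1)^6 = +1.
v=13: a=13^4·(≡7), b=13^1·(≡12) mod 13; (7|13)=-1, (12|13)=+1; (−1)^{4·1·6}·(-1)^1·(+1)^4 = -1.
v=∞: -37 < 0 and 13 > 0  ⇒  (a,b)_∞ = +1.
v=3: a=3^2·(≡2), b=3^-2·(≡1) mod 3; (2|3)=-1, (1|3)=+1; (−1)^{2·-2·1}·(-1)^-2·(+1)^2 = +1.
v=2: v_2(a)=-6, v_2(b)=0; units ≡ 3, 5 (mod 8); ε·ε+αω+βω = 1·0+-6·1+0·1 ≡ 0  ⇒  (a,b)_2 = +1.
Ram(-37, 13) = {13, 37}; no ℚ_13-point on the conic.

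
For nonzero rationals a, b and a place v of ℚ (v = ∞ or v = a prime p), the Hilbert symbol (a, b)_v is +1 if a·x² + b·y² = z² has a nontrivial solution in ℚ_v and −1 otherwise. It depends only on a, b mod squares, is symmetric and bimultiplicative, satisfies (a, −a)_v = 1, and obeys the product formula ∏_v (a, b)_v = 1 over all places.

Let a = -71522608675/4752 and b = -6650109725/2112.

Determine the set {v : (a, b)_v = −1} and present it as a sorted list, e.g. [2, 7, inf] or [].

Mod squares: a ≡ -136059, b ≡ -74613. Check v ∈ {∞, 2, 3, 5, 7, 11, 17, 19, 31}.
v=7: a=7^5·(≡1), b=7^7·(≡2) mod 7; (1|7)=+1, (2|7)=+1; (−1)^{5·7·3}·(+1)^7·(+1)^5 = -1.
v=19: a=19^1·(≡12), b=19^1·(≡9) mod 19; (12|19)=-1, (9|19)=+1; (−1)^{1·1·9}·(-1)^1·(+1)^1 = +1.
v=∞: -136059 < 0 and -74613 < 0  ⇒  (a,b)_∞ = -1.
v=2: v_2(a)=-4, v_2(b)=-6; units ≡ 5, 3 (mod 8); ε·ε+αω+βω = 0·1+-4·1+-6·1 ≡ 0  ⇒  (a,b)_2 = +1.
v=17: a=17^2·(≡2), b=17^1·(≡3) mod 17; (2|17)=+1, (3|17)=-1; (−1)^{2·1·8}·(+1)^1·(-1)^2 = +1.
v=5: a=5^2·(≡4), b=5^2·(≡3) mod 5; (4|5)=+1, (3|5)=-1; (−1)^{2·2·2}·(+1)^2·(-1)^2 = +1.
v=31: a=31^1·(≡3), b=31^0·(≡19) mod 31; (3|31)=-1, (19|31)=+1; (−1)^{1·0·15}·(-1)^0·(+1)^1 = +1.
v=3: a=3^-3·(≡1), b=3^-1·(≡2) mod 3; (1|3)=+1, (2|3)=-1; (−1)^{-3·-1·1}·(+1)^-1·(-1)^-3 = +1.
v=11: a=11^-1·(≡7), b=11^-1·(≡1) mod 11; (7|11)=-1, (1|11)=+1; (−1)^{-1·-1·5}·(-1)^-1·(+1)^-1 = +1.
|Ram(-136059, -74613)| = 2, even; anisotropic at {7, ∞}.

[7, inf]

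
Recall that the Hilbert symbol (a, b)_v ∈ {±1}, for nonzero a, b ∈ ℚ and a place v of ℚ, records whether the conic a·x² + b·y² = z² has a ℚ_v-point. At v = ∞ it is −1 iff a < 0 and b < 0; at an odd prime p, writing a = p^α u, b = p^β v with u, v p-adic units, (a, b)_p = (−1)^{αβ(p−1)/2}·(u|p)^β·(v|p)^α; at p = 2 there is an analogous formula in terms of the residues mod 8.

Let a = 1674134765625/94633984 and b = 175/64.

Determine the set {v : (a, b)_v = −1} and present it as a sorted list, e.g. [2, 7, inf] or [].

Mod squares: a ≡ 1785, b ≡ 7. Check v ∈ {∞, 2, 3, 5, 7, 17, 19}.
v=5: a=5^9·(≡3), b=5^2·(≡3) mod 5; (3|5)=-1, (3|5)=-1; (−1)^{9·2·2}·(-1)^2·(-1)^9 = -1.
v=7: a=7^5·(≡3), b=7^1·(≡4) mod 7; (3|7)=-1, (4|7)=+1; (−1)^{5·1·3}·(-1)^1·(+1)^5 = +1.
v=19: a=19^-2·(≡10), b=19^0·(≡6) mod 19; (10|19)=-1, (6|19)=+1; (−1)^{-2·0·9}·(-1)^0·(+1)^-2 = +1.
v=∞: 1785 > 0 and 7 > 0  ⇒  (a,b)_∞ = +1.
v=3: a=3^1·(≡1), b=3^0·(≡1) mod 3; (1|3)=+1, (1|3)=+1; (−1)^{1·0·1}·(+1)^0·(+1)^1 = +1.
v=17: a=17^1·(≡12), b=17^0·(≡3) mod 17; (12|17)=-1, (3|17)=-1; (−1)^{1·0·8}·(-1)^0·(-1)^1 = -1.
v=2: v_2(a)=-18, v_2(b)=-6; units ≡ 1, 7 (mod 8); ε·ε+αω+βω = 0·1+-18·0+-6·0 ≡ 0  ⇒  (a,b)_2 = +1.
(1785, 7 / ℚ) ramifies at {5, 17}: a division algebra.

[5, 17]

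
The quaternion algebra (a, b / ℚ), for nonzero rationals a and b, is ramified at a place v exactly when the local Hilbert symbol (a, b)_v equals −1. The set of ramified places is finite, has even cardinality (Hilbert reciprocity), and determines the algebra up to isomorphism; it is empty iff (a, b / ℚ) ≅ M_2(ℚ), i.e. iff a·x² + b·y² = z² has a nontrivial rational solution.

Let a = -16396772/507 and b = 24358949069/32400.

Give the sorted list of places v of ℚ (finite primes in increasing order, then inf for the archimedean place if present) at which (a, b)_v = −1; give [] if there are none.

(a, b) ≡ (-250971, 50141) mod (ℚ^×)²; places V = {2, 3, 5, 7, 13, 17, 19, 29, 37, 41, ∞}.
(a,b)_29: α=0, u≡25; β=1, v≡15 (mod 29); (25|29)=+1, (15|29)=-1; sign (−1)^0·+1^1·-1^0 = +1.
(a,b)_7: α=3, u≡2; β=1, v≡1 (mod 7); (2|7)=+1, (1|7)=+1; sign (−1)^1·+1^1·+1^3 = -1.
(a,b)_41: α=0, u≡2; β=2, v≡16 (mod 41); (2|41)=+1, (16|41)=+1; sign (−1)^0·+1^2·+1^0 = +1.
(a,b)_5: α=0, u≡4; β=-2, v≡4 (mod 5); (4|5)=+1, (4|5)=+1; sign (−1)^0·+1^-2·+1^0 = +1.
(a,b)_17: α=1, u≡7; β=2, v≡8 (mod 17); (7|17)=-1, (8|17)=+1; sign (−1)^0·-1^2·+1^1 = +1.
(a,b)_3: α=-1, u≡1; β=-4, v≡2 (mod 3); (1|3)=+1, (2|3)=-1; sign (−1)^0·+1^-4·-1^-1 = -1.
(a,b)_2: α=2, β=-4; u≡5, v≡5 (mod 8); ε(u)ε(v)=0·0, αω(v)=2·1, βω(u)=-4·1; sum ≡ 0  ⇒  +1.
(a,b)_19: α=1, u≡14; β=1, v≡16 (mod 19); (14|19)=-1, (16|19)=+1; sign (−1)^1·-1^1·+1^1 = +1.
(a,b)_∞: sgn(-250971)=−, sgn(50141)=+, so +1.
(a,b)_37: α=1, u≡4; β=0, v≡19 (mod 37); (4|37)=+1, (19|37)=-1; sign (−1)^0·+1^0·-1^1 = -1.
(a,b)_13: α=-2, u≡8; β=1, v≡1 (mod 13); (8|13)=-1, (1|13)=+1; sign (−1)^0·-1^1·+1^-2 = -1.
|Ram(-250971, 50141)| = 4, even; anisotropic at {3, 7, 13, 37}.

[3, 7, 13, 37]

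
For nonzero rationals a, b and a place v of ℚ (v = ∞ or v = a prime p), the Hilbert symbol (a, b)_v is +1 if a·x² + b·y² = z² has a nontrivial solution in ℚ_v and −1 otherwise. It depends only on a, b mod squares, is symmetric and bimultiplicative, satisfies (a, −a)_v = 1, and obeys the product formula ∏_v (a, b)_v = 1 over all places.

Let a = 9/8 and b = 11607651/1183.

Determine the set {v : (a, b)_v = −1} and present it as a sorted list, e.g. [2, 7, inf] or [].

[2, 3, 11, 19]

(a, b) ≡ (2, 74613) mod (ℚ^×)²; places V = {2, 3, 7, 11, 13, 17, 19, ∞}.
(a,b)_∞: sgn(2)=+, sgn(74613)=+, so +1.
(a,b)_2: α=-3, β=0; u≡1, v≡5 (mod 8); ε(u)ε(v)=0·0, αω(v)=-3·1, βω(u)=0·0; sum ≡ 1  ⇒  -1.
(a,b)_11: α=0, u≡8; β=3, v≡7 (mod 11); (8|11)=-1, (7|11)=-1; sign (−1)^0·-1^3·-1^0 = -1.
(a,b)_19: α=0, u≡13; β=1, v≡12 (mod 19); (13|19)=-1, (12|19)=-1; sign (−1)^0·-1^1·-1^0 = -1.
(a,b)_7: α=0, u≡2; β=-1, v≡6 (mod 7); (2|7)=+1, (6|7)=-1; sign (−1)^0·+1^-1·-1^0 = +1.
(a,b)_13: α=0, u≡6; β=-2, v≡6 (mod 13); (6|13)=-1, (6|13)=-1; sign (−1)^0·-1^-2·-1^0 = +1.
(a,b)_17: α=0, u≡16; β=1, v≡10 (mod 17); (16|17)=+1, (10|17)=-1; sign (−1)^0·+1^1·-1^0 = +1.
(a,b)_3: α=2, u≡2; β=3, v≡1 (mod 3); (2|3)=-1, (1|3)=+1; sign (−1)^0·-1^3·+1^2 = -1.
(2, 74613 / ℚ) ramifies at {2, 3, 11, 19}: a division algebra.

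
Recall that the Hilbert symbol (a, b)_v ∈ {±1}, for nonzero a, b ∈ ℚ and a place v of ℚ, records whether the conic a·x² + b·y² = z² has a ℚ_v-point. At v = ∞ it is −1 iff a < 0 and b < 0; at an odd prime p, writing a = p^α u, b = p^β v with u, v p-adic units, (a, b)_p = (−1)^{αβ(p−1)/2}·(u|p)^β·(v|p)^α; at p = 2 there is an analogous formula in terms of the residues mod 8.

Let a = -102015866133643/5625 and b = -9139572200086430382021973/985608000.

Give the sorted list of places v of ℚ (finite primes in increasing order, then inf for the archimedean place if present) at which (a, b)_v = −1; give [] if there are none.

(a, b) ≡ (-1363, -665) mod (ℚ^×)²; places V = {2, 3, 5, 7, 11, 13, 17, 19, 29, 37, 47, ∞}.
(a,b)_37: α=0, u≡17; β=2, v≡34 (mod 37); (17|37)=-1, (34|37)=+1; sign (−1)^0·-1^2·+1^0 = +1.
(a,b)_∞: sgn(-1363)=−, sgn(-665)=−, so -1.
(a,b)_7: α=2, u≡2; β=3, v≡6 (mod 7); (2|7)=+1, (6|7)=-1; sign (−1)^0·+1^3·-1^2 = +1.
(a,b)_3: α=-2, u≡2; β=-6, v≡1 (mod 3); (2|3)=-1, (1|3)=+1; sign (−1)^0·-1^-6·+1^-2 = +1.
(a,b)_5: α=-4, u≡3; β=-3, v≡3 (mod 5); (3|5)=-1, (3|5)=-1; sign (−1)^0·-1^-3·-1^-4 = -1.
(a,b)_47: α=1, u≡32; β=2, v≡26 (mod 47); (32|47)=+1, (26|47)=-1; sign (−1)^0·+1^2·-1^1 = -1.
(a,b)_19: α=2, u≡7; β=5, v≡8 (mod 19); (7|19)=+1, (8|19)=-1; sign (−1)^0·+1^5·-1^2 = +1.
(a,b)_13: α=0, u≡5; β=-2, v≡11 (mod 13); (5|13)=-1, (11|13)=-1; sign (−1)^0·-1^-2·-1^0 = +1.
(a,b)_17: α=2, u≡3; β=2, v≡2 (mod 17); (3|17)=-1, (2|17)=+1; sign (−1)^0·-1^2·+1^2 = +1.
(a,b)_2: α=0, β=-6; u≡5, v≡7 (mod 8); ε(u)ε(v)=0·1, αω(v)=0·0, βω(u)=-6·1; sum ≡ 0  ⇒  +1.
(a,b)_29: α=1, u≡15; β=2, v≡27 (mod 29); (15|29)=-1, (27|29)=-1; sign (−1)^0·-1^2·-1^1 = -1.
(a,b)_11: α=4, u≡9; β=4, v≡10 (mod 11); (9|11)=+1, (10|11)=-1; sign (−1)^0·+1^4·-1^4 = +1.
Ram(-1363, -665) = {5, 29, 47, ∞}; no ℚ_5-point on the conic.

[5, 29, 47, inf]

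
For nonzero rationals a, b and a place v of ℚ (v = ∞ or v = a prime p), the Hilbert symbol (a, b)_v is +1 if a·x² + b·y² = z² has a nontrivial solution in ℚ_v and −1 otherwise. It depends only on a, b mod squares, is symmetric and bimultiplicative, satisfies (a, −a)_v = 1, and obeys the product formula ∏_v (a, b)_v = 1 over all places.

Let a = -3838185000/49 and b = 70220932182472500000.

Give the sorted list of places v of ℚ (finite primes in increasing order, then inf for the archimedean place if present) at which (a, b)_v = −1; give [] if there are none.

[2, 11]

(a, b) ≡ (-26, 4290) mod (ℚ^×)²; places V = {2, 3, 5, 7, 11, 13, ∞}.
(a,b)_3: α=10, u≡1; β=19, v≡2 (mod 3); (1|3)=+1, (2|3)=-1; sign (−1)^0·+1^19·-1^10 = +1.
(a,b)_13: α=1, u≡8; β=3, v≡11 (mod 13); (8|13)=-1, (11|13)=-1; sign (−1)^0·-1^3·-1^1 = +1.
(a,b)_11: α=0, u≡2; β=1, v≡3 (mod 11); (2|11)=-1, (3|11)=+1; sign (−1)^0·-1^1·+1^0 = -1.
(a,b)_2: α=3, β=5; u≡3, v≡1 (mod 8); ε(u)ε(v)=1·0, αω(v)=3·0, βω(u)=5·1; sum ≡ 1  ⇒  -1.
(a,b)_5: α=4, u≡1; β=7, v≡3 (mod 5); (1|5)=+1, (3|5)=-1; sign (−1)^0·+1^7·-1^4 = +1.
(a,b)_7: α=-2, u≡1; β=0, v≡5 (mod 7); (1|7)=+1, (5|7)=-1; sign (−1)^0·+1^0·-1^-2 = +1.
(a,b)_∞: sgn(-26)=−, sgn(4290)=+, so +1.
|Ram(-26, 4290)| = 2, even; anisotropic at {2, 11}.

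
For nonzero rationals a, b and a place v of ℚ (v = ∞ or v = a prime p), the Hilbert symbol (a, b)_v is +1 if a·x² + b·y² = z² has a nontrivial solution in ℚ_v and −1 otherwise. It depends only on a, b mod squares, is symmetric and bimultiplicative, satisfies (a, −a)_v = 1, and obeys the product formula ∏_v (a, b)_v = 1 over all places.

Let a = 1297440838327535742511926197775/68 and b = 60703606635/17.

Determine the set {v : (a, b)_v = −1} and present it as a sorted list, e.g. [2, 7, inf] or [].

(a, b) ≡ (1508087, 1190595) mod (ℚ^×)²; places V = {2, 3, 5, 7, 17, 19, 23, 29, ∞}.
(a,b)_19: α=5, u≡10; β=2, v≡6 (mod 19); (10|19)=-1, (6|19)=+1; sign (−1)^0·-1^2·+1^5 = +1.
(a,b)_23: α=3, u≡5; β=1, v≡14 (mod 23); (5|23)=-1, (14|23)=-1; sign (−1)^1·-1^1·-1^3 = -1.
(a,b)_3: α=6, u≡2; β=1, v≡1 (mod 3); (2|3)=-1, (1|3)=+1; sign (−1)^0·-1^1·+1^6 = -1.
(a,b)_17: α=-1, u≡12; β=-1, v≡5 (mod 17); (12|17)=-1, (5|17)=-1; sign (−1)^0·-1^-1·-1^-1 = +1.
(a,b)_∞: sgn(1508087)=+, sgn(1190595)=+, so +1.
(a,b)_2: α=-2, β=0; u≡7, v≡3 (mod 8); ε(u)ε(v)=1·1, αω(v)=-2·1, βω(u)=0·0; sum ≡ 1  ⇒  -1.
(a,b)_5: α=2, u≡2; β=1, v≡1 (mod 5); (2|5)=-1, (1|5)=+1; sign (−1)^0·-1^1·+1^2 = -1.
(a,b)_7: α=13, u≡1; β=5, v≡5 (mod 7); (1|7)=+1, (5|7)=-1; sign (−1)^1·+1^5·-1^13 = +1.
(a,b)_29: α=3, u≡16; β=1, v≡23 (mod 29); (16|29)=+1, (23|29)=+1; sign (−1)^0·+1^1·+1^3 = +1.
(1508087, 1190595 / ℚ) ramifies at {2, 3, 5, 23}: a division algebra.

[2, 3, 5, 23]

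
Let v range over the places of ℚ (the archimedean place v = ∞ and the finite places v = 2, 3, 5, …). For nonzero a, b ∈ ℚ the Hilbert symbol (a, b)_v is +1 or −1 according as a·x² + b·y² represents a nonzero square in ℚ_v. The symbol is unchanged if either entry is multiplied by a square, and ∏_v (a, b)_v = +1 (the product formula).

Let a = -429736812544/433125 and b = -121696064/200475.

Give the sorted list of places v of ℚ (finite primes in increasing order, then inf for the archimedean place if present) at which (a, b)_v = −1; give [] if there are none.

[7, inf]

Mod squares: a ≡ -49742, b ≡ -24871. Check v ∈ {∞, 2, 3, 5, 7, 11, 13, 17, 19, 29, 31}.
v=7: a=7^-1·(≡5), b=7^1·(≡3) mod 7; (5|7)=-1, (3|7)=-1; (−1)^{-1·1·3}·(-1)^1·(-1)^-1 = -1.
v=31: a=31^2·(≡22), b=31^0·(≡23) mod 31; (22|31)=-1, (23|31)=-1; (−1)^{2·0·15}·(-1)^0·(-1)^2 = +1.
v=∞: -49742 < 0 and -24871 < 0  ⇒  (a,b)_∞ = -1.
v=11: a=11^-1·(≡10), b=11^-1·(≡3) mod 11; (10|11)=-1, (3|11)=+1; (−1)^{-1·-1·5}·(-1)^-1·(+1)^-1 = +1.
v=5: a=5^-4·(≡2), b=5^-2·(≡4) mod 5; (2|5)=-1, (4|5)=+1; (−1)^{-4·-2·2}·(-1)^-2·(+1)^-4 = +1.
v=19: a=19^1·(≡1), b=19^1·(≡12) mod 19; (1|19)=+1, (12|19)=-1; (−1)^{1·1·9}·(+1)^1·(-1)^1 = +1.
v=17: a=17^1·(≡2), b=17^1·(≡16) mod 17; (2|17)=+1, (16|17)=+1; (−1)^{1·1·8}·(+1)^1·(+1)^1 = +1.
v=3: a=3^-2·(≡1), b=3^-6·(≡2) mod 3; (1|3)=+1, (2|3)=-1; (−1)^{-2·-6·1}·(+1)^-6·(-1)^-2 = +1.
v=29: a=29^0·(≡25), b=29^2·(≡26) mod 29; (25|29)=+1, (26|29)=-1; (−1)^{0·2·14}·(+1)^2·(-1)^0 = +1.
v=2: v_2(a)=13, v_2(b)=6; units ≡ 1, 1 (mod 8); ε·ε+αω+βω = 0·0+13·0+6·0 ≡ 0  ⇒  (a,b)_2 = +1.
v=13: a=13^2·(≡12), b=13^0·(≡2) mod 13; (12|13)=+1, (2|13)=-1; (−1)^{2·0·6}·(+1)^0·(-1)^2 = +1.
(-49742, -24871 / ℚ) ramifies at {7, ∞}: a division algebra.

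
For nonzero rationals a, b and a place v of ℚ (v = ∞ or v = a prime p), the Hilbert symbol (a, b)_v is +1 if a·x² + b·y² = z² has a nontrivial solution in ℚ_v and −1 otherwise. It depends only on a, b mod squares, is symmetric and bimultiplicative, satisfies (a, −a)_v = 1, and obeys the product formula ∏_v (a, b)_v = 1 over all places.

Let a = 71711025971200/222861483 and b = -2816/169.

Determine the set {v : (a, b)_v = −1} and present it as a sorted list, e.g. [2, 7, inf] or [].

[7, 11, 19, 43]

Mod squares: a ≡ 4340721, b ≡ -11. Check v ∈ {∞, 2, 3, 5, 7, 11, 13, 17, 19, 23, 43}.
v=7: a=7^1·(≡4), b=7^0·(≡5) mod 7; (4|7)=+1, (5|7)=-1; (−1)^{1·0·3}·(+1)^0·(-1)^1 = -1.
v=17: a=17^-2·(≡8), b=17^0·(≡11) mod 17; (8|17)=+1, (11|17)=-1; (−1)^{-2·0·8}·(+1)^0·(-1)^-2 = +1.
v=∞: 4340721 > 0 and -11 < 0  ⇒  (a,b)_∞ = +1.
v=5: a=5^2·(≡1), b=5^0·(≡1) mod 5; (1|5)=+1, (1|5)=+1; (−1)^{2·0·2}·(+1)^0·(+1)^2 = +1.
v=2: v_2(a)=14, v_2(b)=8; units ≡ 1, 5 (mod 8); ε·ε+αω+βω = 0·0+14·1+8·0 ≡ 0  ⇒  (a,b)_2 = +1.
v=43: a=43^1·(≡27), b=43^0·(≡7) mod 43; (27|43)=-1, (7|43)=-1; (−1)^{1·0·21}·(-1)^0·(-1)^1 = -1.
v=11: a=11^3·(≡2), b=11^1·(≡2) mod 11; (2|11)=-1, (2|11)=-1; (−1)^{3·1·5}·(-1)^1·(-1)^3 = -1.
v=3: a=3^-3·(≡1), b=3^0·(≡1) mod 3; (1|3)=+1, (1|3)=+1; (−1)^{-3·0·1}·(+1)^0·(+1)^-3 = +1.
v=13: a=13^-4·(≡6), b=13^-2·(≡5) mod 13; (6|13)=-1, (5|13)=-1; (−1)^{-4·-2·6}·(-1)^-2·(-1)^-4 = +1.
v=19: a=19^1·(≡18), b=19^0·(≡2) mod 19; (18|19)=-1, (2|19)=-1; (−1)^{1·0·9}·(-1)^0·(-1)^1 = -1.
v=23: a=23^1·(≡1), b=23^0·(≡16) mod 23; (1|23)=+1, (16|23)=+1; (−1)^{1·0·11}·(+1)^0·(+1)^1 = +1.
|Ram(4340721, -11)| = 4, even; anisotropic at {7, 11, 19, 43}.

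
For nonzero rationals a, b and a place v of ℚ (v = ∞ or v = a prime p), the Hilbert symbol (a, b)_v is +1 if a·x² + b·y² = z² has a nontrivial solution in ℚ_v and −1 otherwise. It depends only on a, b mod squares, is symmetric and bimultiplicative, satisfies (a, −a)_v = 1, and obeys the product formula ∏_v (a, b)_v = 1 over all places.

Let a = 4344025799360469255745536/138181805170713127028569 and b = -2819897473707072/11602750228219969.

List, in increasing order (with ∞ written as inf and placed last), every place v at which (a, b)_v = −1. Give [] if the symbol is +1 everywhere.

Mod squares: a ≡ 31, b ≡ -713. Check v ∈ {∞, 2, 3, 7, 11, 13, 17, 23, 29, 31}.
v=7: a=7^-12·(≡5), b=7^-10·(≡2) mod 7; (5|7)=-1, (2|7)=+1; (−1)^{-12·-10·3}·(-1)^-10·(+1)^-12 = +1.
v=11: a=11^4·(≡5), b=11^2·(≡2) mod 11; (5|11)=+1, (2|11)=-1; (−1)^{4·2·5}·(+1)^2·(-1)^4 = +1.
v=13: a=13^-2·(≡6), b=13^-2·(≡2) mod 13; (6|13)=-1, (2|13)=-1; (−1)^{-2·-2·6}·(-1)^-2·(-1)^-2 = +1.
v=17: a=17^-4·(≡12), b=17^-2·(≡1) mod 17; (12|17)=-1, (1|17)=+1; (−1)^{-4·-2·8}·(-1)^-2·(+1)^-4 = +1.
v=23: a=23^2·(≡2), b=23^1·(≡20) mod 23; (2|23)=+1, (20|23)=-1; (−1)^{2·1·11}·(+1)^1·(-1)^2 = +1.
v=2: v_2(a)=12, v_2(b)=6; units ≡ 7, 7 (mod 8); ε·ε+αω+βω = 1·1+12·0+6·0 ≡ 1  ⇒  (a,b)_2 = -1.
v=31: a=31^5·(≡18), b=31^3·(≡1) mod 31; (18|31)=+1, (1|31)=+1; (−1)^{5·3·15}·(+1)^3·(+1)^5 = -1.
v=∞: 31 > 0 and -713 < 0  ⇒  (a,b)_∞ = +1.
v=29: a=29^-4·(≡26), b=29^-2·(≡18) mod 29; (26|29)=-1, (18|29)=-1; (−1)^{-4·-2·14}·(-1)^-2·(-1)^-4 = +1.
v=3: a=3^14·(≡1), b=3^12·(≡1) mod 3; (1|3)=+1, (1|3)=+1; (−1)^{14·12·1}·(+1)^12·(+1)^14 = +1.
|Ram(31, -713)| = 2, even; anisotropic at {2, 31}.

[2, 31]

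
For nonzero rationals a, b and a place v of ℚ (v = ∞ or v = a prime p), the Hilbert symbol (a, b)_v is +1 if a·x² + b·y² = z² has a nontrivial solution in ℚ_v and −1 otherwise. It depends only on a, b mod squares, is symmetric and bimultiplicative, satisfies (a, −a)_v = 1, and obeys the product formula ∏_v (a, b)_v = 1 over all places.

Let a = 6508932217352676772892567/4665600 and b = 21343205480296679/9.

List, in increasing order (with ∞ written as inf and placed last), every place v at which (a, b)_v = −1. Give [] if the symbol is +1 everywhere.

[2, 7, 19, 23, 29, 31]

(a, b) ≡ (4077647, 551) mod (ℚ^×)²; places V = {2, 3, 5, 7, 19, 23, 29, 31, 43, ∞}.
(a,b)_43: α=3, u≡15; β=2, v≡23 (mod 43); (15|43)=+1, (23|43)=+1; sign (−1)^0·+1^2·+1^3 = +1.
(a,b)_2: α=-8, β=0; u≡7, v≡7 (mod 8); ε(u)ε(v)=1·1, αω(v)=-8·0, βω(u)=0·0; sum ≡ 1  ⇒  -1.
(a,b)_19: α=1, u≡14; β=1, v≡3 (mod 19); (14|19)=-1, (3|19)=-1; sign (−1)^1·-1^1·-1^1 = -1.
(a,b)_23: α=3, u≡21; β=2, v≡11 (mod 23); (21|23)=-1, (11|23)=-1; sign (−1)^0·-1^2·-1^3 = -1.
(a,b)_3: α=-6, u≡2; β=-2, v≡2 (mod 3); (2|3)=-1, (2|3)=-1; sign (−1)^0·-1^-2·-1^-6 = +1.
(a,b)_29: α=4, u≡3; β=3, v≡12 (mod 29); (3|29)=-1, (12|29)=-1; sign (−1)^0·-1^3·-1^4 = -1.
(a,b)_∞: sgn(4077647)=+, sgn(551)=+, so +1.
(a,b)_31: α=3, u≡5; β=2, v≡23 (mod 31); (5|31)=+1, (23|31)=-1; sign (−1)^0·+1^2·-1^3 = -1.
(a,b)_5: α=-2, u≡3; β=0, v≡1 (mod 5); (3|5)=-1, (1|5)=+1; sign (−1)^0·-1^0·+1^-2 = +1.
(a,b)_7: α=5, u≡1; β=2, v≡6 (mod 7); (1|7)=+1, (6|7)=-1; sign (−1)^0·+1^2·-1^5 = -1.
(4077647, 551 / ℚ) ramifies at {2, 7, 19, 23, 29, 31}: a division algebra.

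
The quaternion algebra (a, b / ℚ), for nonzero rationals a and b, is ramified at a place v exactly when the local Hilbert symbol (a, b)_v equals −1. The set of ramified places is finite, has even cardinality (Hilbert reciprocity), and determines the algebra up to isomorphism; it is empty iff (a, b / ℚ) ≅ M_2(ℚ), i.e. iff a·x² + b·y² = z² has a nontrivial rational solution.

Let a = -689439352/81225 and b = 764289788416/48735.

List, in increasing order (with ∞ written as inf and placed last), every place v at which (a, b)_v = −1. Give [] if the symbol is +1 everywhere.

[2, 3, 5, 7]

(a, b) ≡ (-238, 2310) mod (ℚ^×)²; places V = {2, 3, 5, 7, 11, 17, 19, 23, 37, ∞}.
(a,b)_17: α=1, u≡5; β=2, v≡13 (mod 17); (5|17)=-1, (13|17)=+1; sign (−1)^0·-1^2·+1^1 = +1.
(a,b)_11: α=0, u≡3; β=1, v≡3 (mod 11); (3|11)=+1, (3|11)=+1; sign (−1)^0·+1^1·+1^0 = +1.
(a,b)_3: α=-2, u≡2; β=-3, v≡2 (mod 3); (2|3)=-1, (2|3)=-1; sign (−1)^0·-1^-3·-1^-2 = -1.
(a,b)_2: α=3, β=9; u≡1, v≡3 (mod 8); ε(u)ε(v)=0·1, αω(v)=3·1, βω(u)=9·0; sum ≡ 1  ⇒  -1.
(a,b)_7: α=1, u≡2; β=3, v≡4 (mod 7); (2|7)=+1, (4|7)=+1; sign (−1)^1·+1^3·+1^1 = -1.
(a,b)_19: α=-2, u≡17; β=-2, v≡16 (mod 19); (17|19)=+1, (16|19)=+1; sign (−1)^0·+1^-2·+1^-2 = +1.
(a,b)_37: α=2, u≡11; β=2, v≡30 (mod 37); (11|37)=+1, (30|37)=+1; sign (−1)^0·+1^2·+1^2 = +1.
(a,b)_∞: sgn(-238)=−, sgn(2310)=+, so +1.
(a,b)_5: α=-2, u≡2; β=-1, v≡3 (mod 5); (2|5)=-1, (3|5)=-1; sign (−1)^0·-1^-1·-1^-2 = -1.
(a,b)_23: α=2, u≡14; β=0, v≡15 (mod 23); (14|23)=-1, (15|23)=-1; sign (−1)^0·-1^0·-1^2 = +1.
(-238, 2310 / ℚ) ramifies at {2, 3, 5, 7}: a division algebra.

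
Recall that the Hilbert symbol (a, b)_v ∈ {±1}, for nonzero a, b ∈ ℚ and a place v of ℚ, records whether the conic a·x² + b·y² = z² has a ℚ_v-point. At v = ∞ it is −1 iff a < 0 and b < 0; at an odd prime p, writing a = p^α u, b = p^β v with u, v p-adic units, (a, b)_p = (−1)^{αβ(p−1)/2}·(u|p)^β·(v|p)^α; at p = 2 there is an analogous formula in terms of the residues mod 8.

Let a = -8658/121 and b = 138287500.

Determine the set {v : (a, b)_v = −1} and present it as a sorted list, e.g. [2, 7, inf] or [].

[5, 37]

(a, b) ≡ (-962, 55315) mod (ℚ^×)²; places V = {2, 3, 5, 11, 13, 23, 37, ∞}.
(a,b)_5: α=0, u≡2; β=5, v≡2 (mod 5); (2|5)=-1, (2|5)=-1; sign (−1)^0·-1^5·-1^0 = -1.
(a,b)_37: α=1, u≡21; β=1, v≡19 (mod 37); (21|37)=+1, (19|37)=-1; sign (−1)^0·+1^1·-1^1 = -1.
(a,b)_11: α=-2, u≡10; β=0, v≡10 (mod 11); (10|11)=-1, (10|11)=-1; sign (−1)^0·-1^0·-1^-2 = +1.
(a,b)_3: α=2, u≡1; β=0, v≡1 (mod 3); (1|3)=+1, (1|3)=+1; sign (−1)^0·+1^0·+1^2 = +1.
(a,b)_∞: sgn(-962)=−, sgn(55315)=+, so +1.
(a,b)_13: α=1, u≡9; β=1, v≡3 (mod 13); (9|13)=+1, (3|13)=+1; sign (−1)^0·+1^1·+1^1 = +1.
(a,b)_23: α=0, u≡6; β=1, v≡1 (mod 23); (6|23)=+1, (1|23)=+1; sign (−1)^0·+1^1·+1^0 = +1.
(a,b)_2: α=1, β=2; u≡7, v≡3 (mod 8); ε(u)ε(v)=1·1, αω(v)=1·1, βω(u)=2·0; sum ≡ 0  ⇒  +1.
Ram(-962, 55315) = {5, 37}; no ℚ_5-point on the conic.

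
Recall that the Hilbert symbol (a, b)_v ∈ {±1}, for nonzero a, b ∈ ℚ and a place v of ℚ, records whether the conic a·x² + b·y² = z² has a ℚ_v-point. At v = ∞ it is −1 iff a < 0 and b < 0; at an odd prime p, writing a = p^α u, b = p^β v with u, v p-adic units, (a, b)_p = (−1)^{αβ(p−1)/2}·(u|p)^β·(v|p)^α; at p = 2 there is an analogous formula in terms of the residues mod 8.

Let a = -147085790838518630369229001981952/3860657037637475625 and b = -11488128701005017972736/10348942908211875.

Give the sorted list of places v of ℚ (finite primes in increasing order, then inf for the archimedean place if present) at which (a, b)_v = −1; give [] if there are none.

(a, b) ≡ (-38, -3311) mod (ℚ^×)²; places V = {2, 3, 5, 7, 11, 17, 19, 23, 43, ∞}.
(a,b)_19: α=3, u≡17; β=2, v≡18 (mod 19); (17|19)=+1, (18|19)=-1; sign (−1)^0·+1^2·-1^3 = -1.
(a,b)_11: α=-6, u≡7; β=-3, v≡8 (mod 11); (7|11)=-1, (8|11)=-1; sign (−1)^0·-1^-3·-1^-6 = -1.
(a,b)_3: α=-20, u≡1; β=-16, v≡1 (mod 3); (1|3)=+1, (1|3)=+1; sign (−1)^0·+1^-16·+1^-20 = +1.
(a,b)_7: α=10, u≡2; β=9, v≡6 (mod 7); (2|7)=+1, (6|7)=-1; sign (−1)^0·+1^9·-1^10 = +1.
(a,b)_∞: sgn(-38)=−, sgn(-3311)=−, so -1.
(a,b)_43: α=2, u≡12; β=1, v≡1 (mod 43); (12|43)=-1, (1|43)=+1; sign (−1)^0·-1^1·+1^2 = -1.
(a,b)_2: α=19, β=16; u≡5, v≡1 (mod 8); ε(u)ε(v)=0·0, αω(v)=19·0, βω(u)=16·1; sum ≡ 0  ⇒  +1.
(a,b)_5: α=-4, u≡3; β=-4, v≡1 (mod 5); (3|5)=-1, (1|5)=+1; sign (−1)^0·-1^-4·+1^-4 = +1.
(a,b)_23: α=8, u≡4; β=4, v≡13 (mod 23); (4|23)=+1, (13|23)=+1; sign (−1)^0·+1^4·+1^8 = +1.
(a,b)_17: α=0, u≡13; β=-2, v≡4 (mod 17); (13|17)=+1, (4|17)=+1; sign (−1)^0·+1^-2·+1^0 = +1.
(-38, -3311 / ℚ) ramifies at {11, 19, 43, ∞}: a division algebra.

[11, 19, 43, inf]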